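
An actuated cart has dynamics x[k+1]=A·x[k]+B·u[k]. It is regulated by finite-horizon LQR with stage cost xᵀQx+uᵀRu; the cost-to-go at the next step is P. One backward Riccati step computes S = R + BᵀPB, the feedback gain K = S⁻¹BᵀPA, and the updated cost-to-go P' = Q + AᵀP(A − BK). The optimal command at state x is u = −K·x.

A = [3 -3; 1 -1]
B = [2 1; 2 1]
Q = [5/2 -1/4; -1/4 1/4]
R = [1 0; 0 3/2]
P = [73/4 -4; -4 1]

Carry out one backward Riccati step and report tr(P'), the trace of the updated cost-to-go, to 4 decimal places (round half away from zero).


BᵀP = [28.5000 -6.0000; 14.2500 -3.0000]
S = R + BᵀPB = [1 0; 0 3/2] + [45.0000 22.5000; 22.5000 11.2500] = [46.0000 22.5000; 22.5000 12.7500]
BᵀPA = [79.5000 -79.5000; 39.7500 -39.7500]
K = S⁻¹·BᵀPA = [1.4860 -1.4860; 0.4953 -0.4953]
A−BK = [-0.4673 0.4673; -2.4673 2.4673]
AᵀP(A−BK) = [3.4252 -3.4252; -3.4252 3.4252]
P' = Q + AᵀP(A−BK) = [5.9252 -3.6752; -3.6752 3.6752]
tr(P') = 9.6005

9.6005


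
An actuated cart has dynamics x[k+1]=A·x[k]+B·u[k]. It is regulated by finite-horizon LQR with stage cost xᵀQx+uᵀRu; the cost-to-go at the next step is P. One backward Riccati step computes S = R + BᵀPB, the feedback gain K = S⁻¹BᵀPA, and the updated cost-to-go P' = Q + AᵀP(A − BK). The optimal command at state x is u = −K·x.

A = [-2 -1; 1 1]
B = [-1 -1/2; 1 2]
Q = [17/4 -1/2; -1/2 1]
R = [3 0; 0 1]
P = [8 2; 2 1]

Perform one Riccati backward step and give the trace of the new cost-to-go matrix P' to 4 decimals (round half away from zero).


16.9022

BᵀP = [-6.0000 -1.0000; 0.0000 1.0000]
S = R + BᵀPB = [3 0; 0 1] + [5.0000 1.0000; 1.0000 2.0000] = [8.0000 1.0000; 1.0000 3.0000]
BᵀPA = [11.0000 5.0000; 1.0000 1.0000]
K = S⁻¹·BᵀPA = [1.3913 0.6087; -0.1304 0.1304]
A−BK = [-0.6739 -0.3261; -0.1304 0.1304]
AᵀP(A−BK) = [9.8261 4.1739; 4.1739 1.8261]
P' = Q + AᵀP(A−BK) = [14.0761 3.6739; 3.6739 2.8261]
tr(P') = 16.9022


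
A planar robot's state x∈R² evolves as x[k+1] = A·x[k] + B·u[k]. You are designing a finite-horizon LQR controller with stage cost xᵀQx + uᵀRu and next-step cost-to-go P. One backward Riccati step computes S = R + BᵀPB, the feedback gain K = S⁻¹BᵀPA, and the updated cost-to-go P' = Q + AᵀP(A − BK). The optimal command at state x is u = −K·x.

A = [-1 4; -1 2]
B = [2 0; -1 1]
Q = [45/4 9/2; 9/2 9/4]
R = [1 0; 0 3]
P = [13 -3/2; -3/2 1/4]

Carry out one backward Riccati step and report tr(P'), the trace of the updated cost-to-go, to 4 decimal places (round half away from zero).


BᵀP = [27.5000 -3.2500; -1.5000 0.2500]
S = R + BᵀPB = [1 0; 0 3] + [58.2500 -3.2500; -3.2500 0.2500] = [59.2500 -3.2500; -3.2500 3.2500]
BᵀPA = [-24.2500 103.5000; 1.2500 -5.5000]
K = S⁻¹·BᵀPA = [-0.4107 1.7500; -0.0261 0.0577]
A−BK = [-0.1786 0.5000; -1.3846 3.6923]
AᵀP(A−BK) = [0.3228 -1.1346; -1.1346 4.1923]
P' = Q + AᵀP(A−BK) = [11.5728 3.3654; 3.3654 6.4423]
tr(P') = 18.0151

18.0151


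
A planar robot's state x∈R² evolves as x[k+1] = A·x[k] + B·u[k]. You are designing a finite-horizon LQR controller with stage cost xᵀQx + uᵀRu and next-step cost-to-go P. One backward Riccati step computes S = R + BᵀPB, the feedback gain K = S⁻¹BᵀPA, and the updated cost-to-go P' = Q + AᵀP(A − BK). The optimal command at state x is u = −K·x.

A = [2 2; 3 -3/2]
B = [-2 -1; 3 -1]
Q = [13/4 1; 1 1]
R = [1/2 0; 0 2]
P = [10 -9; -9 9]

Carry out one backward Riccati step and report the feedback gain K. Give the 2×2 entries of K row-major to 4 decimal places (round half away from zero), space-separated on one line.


BᵀP = [-47.0000 45.0000; -1.0000 0.0000]
S = R + BᵀPB = [1/2 0; 0 2] + [229.0000 2.0000; 2.0000 1.0000] = [229.5000 2.0000; 2.0000 3.0000]
BᵀPA = [41.0000 -161.5000; -2.0000 -2.0000]
K = S⁻¹·BᵀPA = [0.1855 -0.7020; -0.7904 -0.1987]
A−BK = [1.5807 0.3974; 1.6530 0.4072]
AᵀP(A−BK) = [3.8123 0.8835; 0.8835 0.4841]
P' = Q + AᵀP(A−BK) = [7.0623 1.8835; 1.8835 1.4841]
tr(P') = 8.5464

0.1855 -0.7020 -0.7904 -0.1987


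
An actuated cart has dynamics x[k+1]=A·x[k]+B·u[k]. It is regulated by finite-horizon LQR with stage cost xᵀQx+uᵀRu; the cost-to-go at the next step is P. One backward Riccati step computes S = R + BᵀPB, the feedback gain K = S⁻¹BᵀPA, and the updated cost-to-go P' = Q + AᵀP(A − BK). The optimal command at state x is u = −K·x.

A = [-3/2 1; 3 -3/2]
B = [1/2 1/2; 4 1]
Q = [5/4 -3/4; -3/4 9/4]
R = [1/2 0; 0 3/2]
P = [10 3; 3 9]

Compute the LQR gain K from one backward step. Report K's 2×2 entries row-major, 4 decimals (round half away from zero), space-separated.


1.1565 -0.6343 -2.1063 1.3394

BᵀP = [17.0000 37.5000; 8.0000 10.5000]
S = R + BᵀPB = [1/2 0; 0 3/2] + [158.5000 46.0000; 46.0000 14.5000] = [159.0000 46.0000; 46.0000 16.0000]
BᵀPA = [87.0000 -39.2500; 19.5000 -7.7500]
K = S⁻¹·BᵀPA = [1.1565 -0.6343; -2.1063 1.3394]
A−BK = [-1.0251 0.6475; 0.4801 -0.3020]
AᵀP(A−BK) = [16.9539 -10.6796; -10.6796 6.7320]
P' = Q + AᵀP(A−BK) = [18.2039 -11.4296; -11.4296 8.9820]
tr(P') = 27.1859


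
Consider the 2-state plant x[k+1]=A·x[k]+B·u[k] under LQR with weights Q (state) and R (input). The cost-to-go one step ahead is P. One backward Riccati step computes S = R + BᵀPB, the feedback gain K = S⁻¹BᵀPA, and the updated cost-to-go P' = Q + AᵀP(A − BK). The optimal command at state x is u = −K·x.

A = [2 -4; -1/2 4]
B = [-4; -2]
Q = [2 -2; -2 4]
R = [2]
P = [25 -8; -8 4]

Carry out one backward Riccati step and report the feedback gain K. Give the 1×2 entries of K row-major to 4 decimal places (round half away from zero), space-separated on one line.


BᵀP = [-84.0000 24.0000]
S = R + BᵀPB = [2] + [288.0000] = [290.0000]
BᵀPA = [-180.0000 432.0000]
K = S⁻¹·BᵀPA = [-0.6207 1.4897]
A−BK = [-0.4828 1.9586; -1.7414 6.9793]
AᵀP(A−BK) = [5.2759 -19.8621; -19.8621 76.4690]
P' = Q + AᵀP(A−BK) = [7.2759 -21.8621; -21.8621 80.4690]
tr(P') = 87.7448

-0.6207 1.4897


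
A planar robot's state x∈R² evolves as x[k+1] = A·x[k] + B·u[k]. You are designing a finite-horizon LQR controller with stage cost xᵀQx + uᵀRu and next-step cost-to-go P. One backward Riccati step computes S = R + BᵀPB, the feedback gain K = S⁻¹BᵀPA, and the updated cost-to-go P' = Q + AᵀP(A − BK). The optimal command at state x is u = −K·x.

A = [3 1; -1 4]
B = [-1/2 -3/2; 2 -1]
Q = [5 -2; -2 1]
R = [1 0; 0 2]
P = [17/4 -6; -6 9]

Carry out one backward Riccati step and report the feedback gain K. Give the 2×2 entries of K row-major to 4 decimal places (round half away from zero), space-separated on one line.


-1.2646 1.3967 -0.3465 -0.2485

BᵀP = [-14.1250 21.0000; -0.3750 0.0000]
S = R + BᵀPB = [1 0; 0 2] + [49.0625 0.1875; 0.1875 0.5625] = [50.0625 0.1875; 0.1875 2.5625]
BᵀPA = [-63.3750 69.8750; -1.1250 -0.3750]
K = S⁻¹·BᵀPA = [-1.2646 1.3967; -0.3465 -0.2485]
A−BK = [1.8480 1.3255; 1.1827 0.9581]
AᵀP(A−BK) = [2.7149 -1.0146; -1.0146 2.5634]
P' = Q + AᵀP(A−BK) = [7.7149 -3.0146; -3.0146 3.5634]
tr(P') = 11.2783


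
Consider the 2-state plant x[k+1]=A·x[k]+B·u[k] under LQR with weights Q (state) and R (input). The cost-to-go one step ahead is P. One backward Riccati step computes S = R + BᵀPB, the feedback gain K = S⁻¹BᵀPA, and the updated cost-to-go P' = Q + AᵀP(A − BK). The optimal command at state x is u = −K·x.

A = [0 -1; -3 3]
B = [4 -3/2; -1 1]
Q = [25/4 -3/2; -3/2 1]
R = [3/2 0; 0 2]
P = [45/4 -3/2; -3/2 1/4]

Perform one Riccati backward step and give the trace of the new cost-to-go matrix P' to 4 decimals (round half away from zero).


8.1667

BᵀP = [46.5000 -6.2500; -18.3750 2.5000]
S = R + BᵀPB = [3/2 0; 0 2] + [192.2500 -76.0000; -76.0000 30.0625] = [193.7500 -76.0000; -76.0000 32.0625]
BᵀPA = [18.7500 -65.2500; -7.5000 25.8750]
K = S⁻¹·BᵀPA = [0.0715 -0.2880; -0.0645 0.1245]
A−BK = [-0.3826 0.3385; -2.8640 2.5876]
AᵀP(A−BK) = [0.4261 -0.4174; -0.4174 0.4906]
P' = Q + AᵀP(A−BK) = [6.6761 -1.9174; -1.9174 1.4906]
tr(P') = 8.1667


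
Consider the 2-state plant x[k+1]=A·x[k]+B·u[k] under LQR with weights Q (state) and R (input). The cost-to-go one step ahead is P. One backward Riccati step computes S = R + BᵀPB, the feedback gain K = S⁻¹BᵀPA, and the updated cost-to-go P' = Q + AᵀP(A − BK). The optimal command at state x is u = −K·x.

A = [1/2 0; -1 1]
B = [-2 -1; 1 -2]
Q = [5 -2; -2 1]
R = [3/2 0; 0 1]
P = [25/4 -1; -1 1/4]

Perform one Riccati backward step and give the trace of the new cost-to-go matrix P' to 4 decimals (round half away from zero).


BᵀP = [-13.5000 2.2500; -4.2500 0.5000]
S = R + BᵀPB = [3/2 0; 0 1] + [29.2500 9.0000; 9.0000 3.2500] = [30.7500 9.0000; 9.0000 4.2500]
BᵀPA = [-9.0000 2.2500; -2.6250 0.5000]
K = S⁻¹·BᵀPA = [-0.2943 0.1019; 0.0057 -0.0981]
A−BK = [-0.0830 0.1057; -0.6943 0.7019]
AᵀP(A−BK) = [0.1783 -0.0906; -0.0906 0.0698]
P' = Q + AᵀP(A−BK) = [5.1783 -2.0906; -2.0906 1.0698]
tr(P') = 6.2481

6.2481


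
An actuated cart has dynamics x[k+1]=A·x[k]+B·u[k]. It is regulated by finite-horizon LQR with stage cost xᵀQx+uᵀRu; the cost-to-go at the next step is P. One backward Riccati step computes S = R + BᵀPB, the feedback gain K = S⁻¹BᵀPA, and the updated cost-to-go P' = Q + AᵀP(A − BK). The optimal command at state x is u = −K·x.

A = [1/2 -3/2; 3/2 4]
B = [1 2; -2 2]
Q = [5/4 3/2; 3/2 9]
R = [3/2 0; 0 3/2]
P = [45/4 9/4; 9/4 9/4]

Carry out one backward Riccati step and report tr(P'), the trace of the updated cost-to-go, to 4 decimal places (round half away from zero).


BᵀP = [6.7500 -2.2500; 27.0000 9.0000]
S = R + BᵀPB = [3/2 0; 0 3/2] + [11.2500 9.0000; 9.0000 72.0000] = [12.7500 9.0000; 9.0000 73.5000]
BᵀPA = [0.0000 -19.1250; 27.0000 -4.5000]
K = S⁻¹·BᵀPA = [-0.2838 -1.5946; 0.4021 0.1340]
A−BK = [-0.0204 -0.1735; 0.1281 0.5427]
AᵀP(A−BK) = [0.3932 0.8811; 0.8811 4.4187]
P' = Q + AᵀP(A−BK) = [1.6432 2.3811; 2.3811 13.4187]
tr(P') = 15.0619

15.0619


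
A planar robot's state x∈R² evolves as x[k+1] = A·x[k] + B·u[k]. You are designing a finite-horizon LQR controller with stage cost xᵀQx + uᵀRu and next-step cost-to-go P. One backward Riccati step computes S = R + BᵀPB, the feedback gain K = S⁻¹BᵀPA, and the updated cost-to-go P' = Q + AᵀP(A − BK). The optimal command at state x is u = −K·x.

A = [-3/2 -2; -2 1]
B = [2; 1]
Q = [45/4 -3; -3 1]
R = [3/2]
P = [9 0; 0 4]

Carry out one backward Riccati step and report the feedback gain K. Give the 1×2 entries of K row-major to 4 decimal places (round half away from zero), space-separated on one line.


BᵀP = [18.0000 4.0000]
S = R + BᵀPB = [3/2] + [40.0000] = [41.5000]
BᵀPA = [-35.0000 -32.0000]
K = S⁻¹·BᵀPA = [-0.8434 -0.7711]
A−BK = [0.1867 -0.4578; -1.1566 1.7711]
AᵀP(A−BK) = [6.7319 -7.9880; -7.9880 15.3253]
P' = Q + AᵀP(A−BK) = [17.9819 -10.9880; -10.9880 16.3253]
tr(P') = 34.3072

-0.8434 -0.7711


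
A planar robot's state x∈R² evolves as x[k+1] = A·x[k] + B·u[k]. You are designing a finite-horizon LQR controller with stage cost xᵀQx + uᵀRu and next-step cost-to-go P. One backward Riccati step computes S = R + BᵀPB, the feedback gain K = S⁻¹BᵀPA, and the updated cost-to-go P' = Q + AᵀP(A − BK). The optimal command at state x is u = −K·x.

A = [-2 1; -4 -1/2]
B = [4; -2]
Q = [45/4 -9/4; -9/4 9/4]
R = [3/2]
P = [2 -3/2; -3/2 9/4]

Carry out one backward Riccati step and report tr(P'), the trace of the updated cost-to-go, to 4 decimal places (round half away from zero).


27.5766

BᵀP = [11.0000 -10.5000]
S = R + BᵀPB = [3/2] + [65.0000] = [66.5000]
BᵀPA = [20.0000 16.2500]
K = S⁻¹·BᵀPA = [0.3008 0.2444]
A−BK = [-3.2030 0.0226; -3.3985 -0.0113]
AᵀP(A−BK) = [13.9850 0.1128; 0.1128 0.0916]
P' = Q + AᵀP(A−BK) = [25.2350 -2.1372; -2.1372 2.3416]
tr(P') = 27.5766


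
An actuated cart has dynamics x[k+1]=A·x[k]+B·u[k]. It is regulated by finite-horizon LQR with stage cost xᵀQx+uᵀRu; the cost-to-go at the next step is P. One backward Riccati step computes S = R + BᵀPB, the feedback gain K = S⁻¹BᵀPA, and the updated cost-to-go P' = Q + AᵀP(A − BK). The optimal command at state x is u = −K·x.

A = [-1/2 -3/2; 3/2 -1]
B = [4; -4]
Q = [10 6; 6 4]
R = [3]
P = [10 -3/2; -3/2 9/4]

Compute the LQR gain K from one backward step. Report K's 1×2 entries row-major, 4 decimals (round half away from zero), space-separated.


-0.1842 -0.2186

BᵀP = [46.0000 -15.0000]
S = R + BᵀPB = [3] + [244.0000] = [247.0000]
BᵀPA = [-45.5000 -54.0000]
K = S⁻¹·BᵀPA = [-0.1842 -0.2186]
A−BK = [0.2368 -0.6255; 0.7632 -1.8745]
AᵀP(A−BK) = [1.4309 -3.1974; -3.1974 8.4443]
P' = Q + AᵀP(A−BK) = [11.4309 2.8026; 2.8026 12.4443]
tr(P') = 23.8753


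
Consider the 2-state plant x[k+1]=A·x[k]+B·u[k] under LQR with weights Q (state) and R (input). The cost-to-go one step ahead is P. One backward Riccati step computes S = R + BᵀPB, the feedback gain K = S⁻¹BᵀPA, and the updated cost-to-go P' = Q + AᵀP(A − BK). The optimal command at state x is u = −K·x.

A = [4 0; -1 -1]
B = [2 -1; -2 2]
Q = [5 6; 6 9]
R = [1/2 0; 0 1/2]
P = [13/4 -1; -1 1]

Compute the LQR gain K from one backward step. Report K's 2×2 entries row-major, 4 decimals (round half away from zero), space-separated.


BᵀP = [8.5000 -4.0000; -5.2500 3.0000]
S = R + BᵀPB = [1/2 0; 0 1/2] + [25.0000 -16.5000; -16.5000 11.2500] = [25.5000 -16.5000; -16.5000 11.7500]
BᵀPA = [38.0000 4.0000; -24.0000 -3.0000]
K = S⁻¹·BᵀPA = [1.8447 -0.0913; 0.5479 -0.3836]
A−BK = [0.8584 -0.2009; 1.5936 -0.4155]
AᵀP(A−BK) = [4.0502 -0.7352; -0.7352 0.2146]
P' = Q + AᵀP(A−BK) = [9.0502 5.2648; 5.2648 9.2146]
tr(P') = 18.2648

1.8447 -0.0913 0.5479 -0.3836


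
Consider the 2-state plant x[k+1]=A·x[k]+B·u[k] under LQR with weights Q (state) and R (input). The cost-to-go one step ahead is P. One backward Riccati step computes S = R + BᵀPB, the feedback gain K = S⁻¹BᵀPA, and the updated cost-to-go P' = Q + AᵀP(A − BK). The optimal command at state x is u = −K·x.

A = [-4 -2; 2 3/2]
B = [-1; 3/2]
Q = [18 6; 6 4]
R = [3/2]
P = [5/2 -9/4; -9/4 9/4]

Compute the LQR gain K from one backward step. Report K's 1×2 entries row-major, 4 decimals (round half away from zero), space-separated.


2.1976 1.2767

BᵀP = [-5.8750 5.6250]
S = R + BᵀPB = [3/2] + [14.3125] = [15.8125]
BᵀPA = [34.7500 20.1875]
K = S⁻¹·BᵀPA = [2.1976 1.2767]
A−BK = [-1.8024 -0.7233; -1.2964 -0.4150]
AᵀP(A−BK) = [8.6324 4.8854; 4.8854 2.7895]
P' = Q + AᵀP(A−BK) = [26.6324 10.8854; 10.8854 6.7895]
tr(P') = 33.4219


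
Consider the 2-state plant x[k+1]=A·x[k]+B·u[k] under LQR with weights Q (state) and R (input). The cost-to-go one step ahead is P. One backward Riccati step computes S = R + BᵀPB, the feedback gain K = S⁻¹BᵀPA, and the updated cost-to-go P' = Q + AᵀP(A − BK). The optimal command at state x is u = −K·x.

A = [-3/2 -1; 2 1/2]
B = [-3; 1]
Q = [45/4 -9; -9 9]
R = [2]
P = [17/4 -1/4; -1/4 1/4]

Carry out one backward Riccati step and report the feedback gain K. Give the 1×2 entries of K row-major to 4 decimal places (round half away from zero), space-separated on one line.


0.5119 0.3214

BᵀP = [-13.0000 1.0000]
S = R + BᵀPB = [2] + [40.0000] = [42.0000]
BᵀPA = [21.5000 13.5000]
K = S⁻¹·BᵀPA = [0.5119 0.3214]
A−BK = [0.0357 -0.0357; 1.4881 0.1786]
AᵀP(A−BK) = [1.0565 0.4018; 0.4018 0.2232]
P' = Q + AᵀP(A−BK) = [12.3065 -8.5982; -8.5982 9.2232]
tr(P') = 21.5298


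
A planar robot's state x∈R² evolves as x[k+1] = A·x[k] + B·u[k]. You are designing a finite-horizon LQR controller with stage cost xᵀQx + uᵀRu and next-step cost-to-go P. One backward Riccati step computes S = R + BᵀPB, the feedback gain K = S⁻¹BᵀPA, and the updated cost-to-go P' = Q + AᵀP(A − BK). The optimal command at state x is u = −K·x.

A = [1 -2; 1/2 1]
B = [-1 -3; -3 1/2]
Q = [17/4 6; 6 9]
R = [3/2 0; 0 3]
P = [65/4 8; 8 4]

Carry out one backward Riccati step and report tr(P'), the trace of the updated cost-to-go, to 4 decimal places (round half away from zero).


14.0389

BᵀP = [-40.2500 -20.0000; -44.7500 -22.0000]
S = R + BᵀPB = [3/2 0; 0 3] + [100.2500 110.7500; 110.7500 123.2500] = [101.7500 110.7500; 110.7500 126.2500]
BᵀPA = [-50.2500 60.5000; -55.7500 67.5000]
K = S⁻¹·BᵀPA = [-0.2925 0.2800; -0.1850 0.2890]
A−BK = [0.1525 -0.8529; -0.2849 1.6955]
AᵀP(A−BK) = [0.2384 -0.3166; -0.3166 0.5505]
P' = Q + AᵀP(A−BK) = [4.4884 5.6834; 5.6834 9.5505]
tr(P') = 14.0389


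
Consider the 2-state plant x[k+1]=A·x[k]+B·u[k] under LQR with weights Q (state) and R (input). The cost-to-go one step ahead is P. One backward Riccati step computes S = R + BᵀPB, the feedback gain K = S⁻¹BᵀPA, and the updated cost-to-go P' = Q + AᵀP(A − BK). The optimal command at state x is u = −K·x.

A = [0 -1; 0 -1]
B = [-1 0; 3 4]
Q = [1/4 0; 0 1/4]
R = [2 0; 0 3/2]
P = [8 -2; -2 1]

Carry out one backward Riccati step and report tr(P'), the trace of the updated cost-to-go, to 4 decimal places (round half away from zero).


2.1772

BᵀP = [-14.0000 5.0000; -8.0000 4.0000]
S = R + BᵀPB = [2 0; 0 3/2] + [29.0000 20.0000; 20.0000 16.0000] = [31.0000 20.0000; 20.0000 17.5000]
BᵀPA = [0.0000 9.0000; 0.0000 4.0000]
K = S⁻¹·BᵀPA = [0.0000 0.5439; 0.0000 -0.3930]
A−BK = [0.0000 -0.4561; 0.0000 -1.0596]
AᵀP(A−BK) = [0.0000 0.0000; 0.0000 1.6772]
P' = Q + AᵀP(A−BK) = [0.2500 0.0000; 0.0000 1.9272]
tr(P') = 2.1772


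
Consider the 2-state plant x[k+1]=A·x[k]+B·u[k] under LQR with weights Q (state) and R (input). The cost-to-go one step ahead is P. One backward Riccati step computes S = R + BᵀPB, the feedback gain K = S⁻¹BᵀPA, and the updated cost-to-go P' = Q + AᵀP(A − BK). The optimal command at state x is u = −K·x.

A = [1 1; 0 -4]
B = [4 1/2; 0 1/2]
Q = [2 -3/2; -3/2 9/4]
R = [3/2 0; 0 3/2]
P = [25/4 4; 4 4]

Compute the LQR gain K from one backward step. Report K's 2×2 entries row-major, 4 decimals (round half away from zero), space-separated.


BᵀP = [25.0000 16.0000; 5.1250 4.0000]
S = R + BᵀPB = [3/2 0; 0 3/2] + [100.0000 20.5000; 20.5000 4.5625] = [101.5000 20.5000; 20.5000 6.0625]
BᵀPA = [25.0000 -39.0000; 5.1250 -10.8750]
K = S⁻¹·BᵀPA = [0.2383 -0.0692; 0.0394 -1.5598]
A−BK = [0.0269 2.0567; -0.0197 -3.2201]
AᵀP(A−BK) = [0.0894 -0.0259; -0.0259 18.5882]
P' = Q + AᵀP(A−BK) = [2.0894 -1.5259; -1.5259 20.8382]
tr(P') = 22.9276

0.2383 -0.0692 0.0394 -1.5598


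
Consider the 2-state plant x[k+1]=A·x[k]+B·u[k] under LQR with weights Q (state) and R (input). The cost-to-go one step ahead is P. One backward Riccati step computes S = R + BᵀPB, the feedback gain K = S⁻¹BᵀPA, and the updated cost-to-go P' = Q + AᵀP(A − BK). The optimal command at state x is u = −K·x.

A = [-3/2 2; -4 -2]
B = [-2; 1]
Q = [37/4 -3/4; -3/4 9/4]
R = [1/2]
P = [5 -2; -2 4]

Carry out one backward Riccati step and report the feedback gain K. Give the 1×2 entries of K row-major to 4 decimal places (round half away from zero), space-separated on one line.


-0.4308 -1.2308

BᵀP = [-12.0000 8.0000]
S = R + BᵀPB = [1/2] + [32.0000] = [32.5000]
BᵀPA = [-14.0000 -40.0000]
K = S⁻¹·BᵀPA = [-0.4308 -1.2308]
A−BK = [-2.3615 -0.4615; -3.5692 -0.7692]
AᵀP(A−BK) = [45.2192 9.7692; 9.7692 2.7692]
P' = Q + AᵀP(A−BK) = [54.4692 9.0192; 9.0192 5.0192]
tr(P') = 59.4885


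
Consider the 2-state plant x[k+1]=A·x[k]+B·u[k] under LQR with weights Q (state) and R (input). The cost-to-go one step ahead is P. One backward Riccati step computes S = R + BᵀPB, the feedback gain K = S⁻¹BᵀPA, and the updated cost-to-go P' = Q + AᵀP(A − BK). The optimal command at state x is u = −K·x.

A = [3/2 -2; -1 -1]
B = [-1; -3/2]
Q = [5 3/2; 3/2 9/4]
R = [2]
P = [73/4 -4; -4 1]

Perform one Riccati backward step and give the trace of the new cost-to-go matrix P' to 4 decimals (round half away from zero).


31.7158

BᵀP = [-12.2500 2.5000]
S = R + BᵀPB = [2] + [8.5000] = [10.5000]
BᵀPA = [-20.8750 22.0000]
K = S⁻¹·BᵀPA = [-1.9881 2.0952]
A−BK = [-0.4881 0.0952; -3.9821 2.1429]
AᵀP(A−BK) = [12.5610 -12.0119; -12.0119 11.9048]
P' = Q + AᵀP(A−BK) = [17.5610 -10.5119; -10.5119 14.1548]
tr(P') = 31.7158


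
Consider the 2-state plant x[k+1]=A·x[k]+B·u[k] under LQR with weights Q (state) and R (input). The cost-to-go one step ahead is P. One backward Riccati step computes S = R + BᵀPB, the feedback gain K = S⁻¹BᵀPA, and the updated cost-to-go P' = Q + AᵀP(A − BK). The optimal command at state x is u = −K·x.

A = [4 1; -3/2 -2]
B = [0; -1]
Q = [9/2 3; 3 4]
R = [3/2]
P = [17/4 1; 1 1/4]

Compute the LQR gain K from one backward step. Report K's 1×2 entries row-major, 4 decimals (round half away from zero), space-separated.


-2.0714 -0.2857

BᵀP = [-1.0000 -0.2500]
S = R + BᵀPB = [3/2] + [0.2500] = [1.7500]
BᵀPA = [-3.6250 -0.5000]
K = S⁻¹·BᵀPA = [-2.0714 -0.2857]
A−BK = [4.0000 1.0000; -3.5714 -2.2857]
AᵀP(A−BK) = [49.0536 7.2143; 7.2143 1.1071]
P' = Q + AᵀP(A−BK) = [53.5536 10.2143; 10.2143 5.1071]
tr(P') = 58.6607


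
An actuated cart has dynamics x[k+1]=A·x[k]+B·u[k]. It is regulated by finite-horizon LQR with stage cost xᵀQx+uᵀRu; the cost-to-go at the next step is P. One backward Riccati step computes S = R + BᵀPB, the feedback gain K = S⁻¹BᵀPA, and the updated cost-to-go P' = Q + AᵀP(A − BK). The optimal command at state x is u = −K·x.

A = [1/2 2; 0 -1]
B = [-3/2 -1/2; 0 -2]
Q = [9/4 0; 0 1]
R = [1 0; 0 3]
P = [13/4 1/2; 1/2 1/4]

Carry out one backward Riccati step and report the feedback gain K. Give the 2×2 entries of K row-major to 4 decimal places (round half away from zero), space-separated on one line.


-0.2743 -1.0543 -0.0400 -0.0600

BᵀP = [-4.8750 -0.7500; -2.6250 -0.7500]
S = R + BᵀPB = [1 0; 0 3] + [7.3125 3.9375; 3.9375 2.8125] = [8.3125 3.9375; 3.9375 5.8125]
BᵀPA = [-2.4375 -9.0000; -1.3125 -4.5000]
K = S⁻¹·BᵀPA = [-0.2743 -1.0543; -0.0400 -0.0600]
A−BK = [0.0686 0.3886; -0.0800 -1.1200]
AᵀP(A−BK) = [0.0914 0.3514; 0.3514 1.4914]
P' = Q + AᵀP(A−BK) = [2.3414 0.3514; 0.3514 2.4914]
tr(P') = 4.8329


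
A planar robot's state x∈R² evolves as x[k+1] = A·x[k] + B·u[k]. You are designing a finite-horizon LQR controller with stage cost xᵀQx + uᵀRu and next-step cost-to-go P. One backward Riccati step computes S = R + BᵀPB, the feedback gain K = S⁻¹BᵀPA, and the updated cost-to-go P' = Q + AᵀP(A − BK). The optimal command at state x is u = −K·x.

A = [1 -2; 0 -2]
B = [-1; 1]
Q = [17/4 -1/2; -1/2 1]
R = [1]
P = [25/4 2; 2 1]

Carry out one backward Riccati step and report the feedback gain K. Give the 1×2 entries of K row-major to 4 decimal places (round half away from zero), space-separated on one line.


-1.0000 2.4706

BᵀP = [-4.2500 -1.0000]
S = R + BᵀPB = [1] + [3.2500] = [4.2500]
BᵀPA = [-4.2500 10.5000]
K = S⁻¹·BᵀPA = [-1.0000 2.4706]
A−BK = [0.0000 0.4706; 1.0000 -4.4706]
AᵀP(A−BK) = [2.0000 -6.0000; -6.0000 19.0588]
P' = Q + AᵀP(A−BK) = [6.2500 -6.5000; -6.5000 20.0588]
tr(P') = 26.3088


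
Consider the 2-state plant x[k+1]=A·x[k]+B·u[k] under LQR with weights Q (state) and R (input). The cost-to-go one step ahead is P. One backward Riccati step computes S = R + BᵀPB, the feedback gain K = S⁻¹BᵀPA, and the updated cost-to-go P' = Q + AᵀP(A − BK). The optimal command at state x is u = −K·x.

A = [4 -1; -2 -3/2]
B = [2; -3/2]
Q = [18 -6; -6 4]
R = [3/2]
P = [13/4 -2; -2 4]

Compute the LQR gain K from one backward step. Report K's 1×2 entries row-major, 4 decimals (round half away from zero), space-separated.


1.6338 0.1549

BᵀP = [9.5000 -10.0000]
S = R + BᵀPB = [3/2] + [34.0000] = [35.5000]
BᵀPA = [58.0000 5.5000]
K = S⁻¹·BᵀPA = [1.6338 0.1549]
A−BK = [0.7324 -1.3099; 0.4507 -1.2676]
AᵀP(A−BK) = [5.2394 -1.9859; -1.9859 5.3979]
P' = Q + AᵀP(A−BK) = [23.2394 -7.9859; -7.9859 9.3979]
tr(P') = 32.6373


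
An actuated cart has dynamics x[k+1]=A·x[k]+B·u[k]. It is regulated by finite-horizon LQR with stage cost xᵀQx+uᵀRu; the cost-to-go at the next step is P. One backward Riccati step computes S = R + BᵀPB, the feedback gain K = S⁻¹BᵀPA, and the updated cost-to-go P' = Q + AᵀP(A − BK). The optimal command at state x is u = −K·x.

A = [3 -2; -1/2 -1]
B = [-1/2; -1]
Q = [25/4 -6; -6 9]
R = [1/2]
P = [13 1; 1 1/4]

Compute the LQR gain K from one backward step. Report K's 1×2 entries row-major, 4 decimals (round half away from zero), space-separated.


BᵀP = [-7.5000 -0.7500]
S = R + BᵀPB = [1/2] + [4.5000] = [5.0000]
BᵀPA = [-22.1250 15.7500]
K = S⁻¹·BᵀPA = [-4.4250 3.1500]
A−BK = [0.7875 -0.4250; -4.9250 2.1500]
AᵀP(A−BK) = [16.1594 -10.1813; -10.1813 6.6375]
P' = Q + AᵀP(A−BK) = [22.4094 -16.1813; -16.1813 15.6375]
tr(P') = 38.0469

-4.4250 3.1500


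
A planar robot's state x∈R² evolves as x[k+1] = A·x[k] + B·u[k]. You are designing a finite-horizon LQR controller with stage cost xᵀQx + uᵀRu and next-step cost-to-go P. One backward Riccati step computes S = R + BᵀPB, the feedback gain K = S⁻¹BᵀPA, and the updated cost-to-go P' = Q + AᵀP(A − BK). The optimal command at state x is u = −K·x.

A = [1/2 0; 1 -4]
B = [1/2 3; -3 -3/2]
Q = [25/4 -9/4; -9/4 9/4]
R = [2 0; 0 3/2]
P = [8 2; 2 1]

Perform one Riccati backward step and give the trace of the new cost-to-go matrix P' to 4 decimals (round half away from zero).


11.9801

BᵀP = [-2.0000 -2.0000; 21.0000 4.5000]
S = R + BᵀPB = [2 0; 0 3/2] + [5.0000 -3.0000; -3.0000 56.2500] = [7.0000 -3.0000; -3.0000 57.7500]
BᵀPA = [-3.0000 8.0000; 15.0000 -18.0000]
K = S⁻¹·BᵀPA = [-0.3245 1.0323; 0.2429 -0.2581]
A−BK = [-0.0664 0.2581; 0.3909 -1.2903]
AᵀP(A−BK) = [0.3833 -1.0323; -1.0323 3.0968]
P' = Q + AᵀP(A−BK) = [6.6333 -3.2823; -3.2823 5.3468]
tr(P') = 11.9801


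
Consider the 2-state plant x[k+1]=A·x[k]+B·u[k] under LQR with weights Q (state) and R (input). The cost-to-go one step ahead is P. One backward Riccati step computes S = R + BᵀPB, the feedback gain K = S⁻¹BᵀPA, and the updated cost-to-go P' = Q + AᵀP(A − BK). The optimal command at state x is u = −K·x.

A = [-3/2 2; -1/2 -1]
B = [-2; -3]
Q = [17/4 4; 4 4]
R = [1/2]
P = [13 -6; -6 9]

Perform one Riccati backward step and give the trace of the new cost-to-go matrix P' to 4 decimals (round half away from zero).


BᵀP = [-8.0000 -15.0000]
S = R + BᵀPB = [1/2] + [61.0000] = [61.5000]
BᵀPA = [19.5000 -1.0000]
K = S⁻¹·BᵀPA = [0.3171 -0.0163]
A−BK = [-0.8659 1.9675; 0.4512 -1.0488]
AᵀP(A−BK) = [16.3171 -37.1829; -37.1829 84.9837]
P' = Q + AᵀP(A−BK) = [20.5671 -33.1829; -33.1829 88.9837]
tr(P') = 109.5508

109.5508


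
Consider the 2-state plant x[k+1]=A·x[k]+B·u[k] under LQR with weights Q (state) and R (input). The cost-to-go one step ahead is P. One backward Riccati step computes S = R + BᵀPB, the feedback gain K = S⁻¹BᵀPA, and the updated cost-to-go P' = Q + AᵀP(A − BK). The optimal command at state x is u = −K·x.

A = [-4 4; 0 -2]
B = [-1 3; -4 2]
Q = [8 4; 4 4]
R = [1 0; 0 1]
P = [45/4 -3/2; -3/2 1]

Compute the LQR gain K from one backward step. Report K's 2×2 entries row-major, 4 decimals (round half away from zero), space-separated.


BᵀP = [-5.2500 -2.5000; 30.7500 -2.5000]
S = R + BᵀPB = [1 0; 0 1] + [15.2500 -20.7500; -20.7500 87.2500] = [16.2500 -20.7500; -20.7500 88.2500]
BᵀPA = [21.0000 -16.0000; -123.0000 128.0000]
K = S⁻¹·BᵀPA = [-0.6966 1.2397; -1.5575 1.7419]
A−BK = [-0.0239 0.0140; 0.3288 -0.5252]
AᵀP(A−BK) = [3.0493 -3.7788; -3.7788 4.8710]
P' = Q + AᵀP(A−BK) = [11.0493 0.2212; 0.2212 8.8710]
tr(P') = 19.9203

-0.6966 1.2397 -1.5575 1.7419


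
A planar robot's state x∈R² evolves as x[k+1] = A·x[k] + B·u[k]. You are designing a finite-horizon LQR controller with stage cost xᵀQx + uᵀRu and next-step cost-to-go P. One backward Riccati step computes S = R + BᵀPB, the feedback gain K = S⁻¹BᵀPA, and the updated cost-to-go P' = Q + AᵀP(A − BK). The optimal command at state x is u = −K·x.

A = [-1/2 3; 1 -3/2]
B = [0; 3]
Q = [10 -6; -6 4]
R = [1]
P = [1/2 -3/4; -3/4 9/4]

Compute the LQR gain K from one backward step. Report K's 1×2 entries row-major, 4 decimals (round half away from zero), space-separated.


0.3706 -0.7941

BᵀP = [-2.2500 6.7500]
S = R + BᵀPB = [1] + [20.2500] = [21.2500]
BᵀPA = [7.8750 -16.8750]
K = S⁻¹·BᵀPA = [0.3706 -0.7941]
A−BK = [-0.5000 3.0000; -0.1118 0.8824]
AᵀP(A−BK) = [0.2066 -0.6838; -0.6838 2.9118]
P' = Q + AᵀP(A−BK) = [10.2066 -6.6838; -6.6838 6.9118]
tr(P') = 17.1184


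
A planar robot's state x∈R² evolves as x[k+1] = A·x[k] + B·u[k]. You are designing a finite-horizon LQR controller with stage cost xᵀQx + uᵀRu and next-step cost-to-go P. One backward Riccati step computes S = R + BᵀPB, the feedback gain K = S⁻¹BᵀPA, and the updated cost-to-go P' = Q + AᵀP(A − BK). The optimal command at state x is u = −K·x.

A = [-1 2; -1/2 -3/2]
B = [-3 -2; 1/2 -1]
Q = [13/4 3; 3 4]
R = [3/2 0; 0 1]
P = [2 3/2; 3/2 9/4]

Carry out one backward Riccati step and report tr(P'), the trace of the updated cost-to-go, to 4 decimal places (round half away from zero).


BᵀP = [-5.2500 -3.3750; -5.5000 -5.2500]
S = R + BᵀPB = [3/2 0; 0 1] + [14.0625 13.8750; 13.8750 16.2500] = [15.5625 13.8750; 13.8750 17.2500]
BᵀPA = [6.9375 -5.4375; 8.1250 -3.1250]
K = S⁻¹·BᵀPA = [0.0914 -0.6642; 0.3975 0.3531]
A−BK = [0.0691 0.7136; -0.1481 -0.8148]
AᵀP(A−BK) = [0.1988 0.1765; 0.1765 1.5543]
P' = Q + AᵀP(A−BK) = [3.4488 3.1765; 3.1765 5.5543]
tr(P') = 9.0031

9.0031


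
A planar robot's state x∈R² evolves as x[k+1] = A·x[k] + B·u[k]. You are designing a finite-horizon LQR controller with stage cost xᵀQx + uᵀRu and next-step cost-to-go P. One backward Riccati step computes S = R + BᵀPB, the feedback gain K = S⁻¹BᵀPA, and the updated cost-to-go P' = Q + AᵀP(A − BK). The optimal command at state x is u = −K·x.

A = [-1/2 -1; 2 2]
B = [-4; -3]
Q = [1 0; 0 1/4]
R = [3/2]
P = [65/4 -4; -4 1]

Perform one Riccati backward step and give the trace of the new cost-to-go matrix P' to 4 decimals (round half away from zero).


BᵀP = [-53.0000 13.0000]
S = R + BᵀPB = [3/2] + [173.0000] = [174.5000]
BᵀPA = [52.5000 79.0000]
K = S⁻¹·BᵀPA = [0.3009 0.4527]
A−BK = [0.7034 0.8109; 2.9026 3.3582]
AᵀP(A−BK) = [0.2674 0.3571; 0.3571 0.4850]
P' = Q + AᵀP(A−BK) = [1.2674 0.3571; 0.3571 0.7350]
tr(P') = 2.0023

2.0023


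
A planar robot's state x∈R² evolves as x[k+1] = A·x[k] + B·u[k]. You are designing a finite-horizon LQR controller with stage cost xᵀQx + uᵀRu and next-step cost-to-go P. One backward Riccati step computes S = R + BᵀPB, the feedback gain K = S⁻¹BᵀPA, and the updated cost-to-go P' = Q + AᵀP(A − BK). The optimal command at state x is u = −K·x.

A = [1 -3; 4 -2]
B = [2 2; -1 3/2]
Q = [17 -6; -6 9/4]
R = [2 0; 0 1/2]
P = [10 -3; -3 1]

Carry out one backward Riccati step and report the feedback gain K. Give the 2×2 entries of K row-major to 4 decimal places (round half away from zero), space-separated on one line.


-0.3465 -0.2970 0.3960 -1.0891

BᵀP = [23.0000 -7.0000; 15.5000 -4.5000]
S = R + BᵀPB = [2 0; 0 1/2] + [53.0000 35.5000; 35.5000 24.2500] = [55.0000 35.5000; 35.5000 24.7500]
BᵀPA = [-5.0000 -55.0000; -2.5000 -37.5000]
K = S⁻¹·BᵀPA = [-0.3465 -0.2970; 0.3960 -1.0891]
A−BK = [0.9010 -0.2277; 3.0594 -0.6634]
AᵀP(A−BK) = [1.2574 -0.2079; -0.2079 0.8218]
P' = Q + AᵀP(A−BK) = [18.2574 -6.2079; -6.2079 3.0718]
tr(P') = 21.3292


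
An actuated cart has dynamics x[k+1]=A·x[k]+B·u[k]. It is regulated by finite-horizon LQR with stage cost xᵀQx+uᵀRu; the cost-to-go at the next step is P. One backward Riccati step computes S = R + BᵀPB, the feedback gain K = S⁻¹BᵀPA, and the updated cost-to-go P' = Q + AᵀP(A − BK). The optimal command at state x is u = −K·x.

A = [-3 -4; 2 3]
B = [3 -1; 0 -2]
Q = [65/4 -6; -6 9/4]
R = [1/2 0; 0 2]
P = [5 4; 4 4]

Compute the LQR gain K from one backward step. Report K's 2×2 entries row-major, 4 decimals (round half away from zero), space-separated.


-0.9231 -1.2308 -0.5385 -0.8205

BᵀP = [15.0000 12.0000; -13.0000 -12.0000]
S = R + BᵀPB = [1/2 0; 0 2] + [45.0000 -39.0000; -39.0000 37.0000] = [45.5000 -39.0000; -39.0000 39.0000]
BᵀPA = [-21.0000 -24.0000; 15.0000 16.0000]
K = S⁻¹·BᵀPA = [-0.9231 -1.2308; -0.5385 -0.8205]
A−BK = [-0.7692 -1.1282; 0.9231 1.3590]
AᵀP(A−BK) = [1.6923 2.4615; 2.4615 3.5897]
P' = Q + AᵀP(A−BK) = [17.9423 -3.5385; -3.5385 5.8397]
tr(P') = 23.7821


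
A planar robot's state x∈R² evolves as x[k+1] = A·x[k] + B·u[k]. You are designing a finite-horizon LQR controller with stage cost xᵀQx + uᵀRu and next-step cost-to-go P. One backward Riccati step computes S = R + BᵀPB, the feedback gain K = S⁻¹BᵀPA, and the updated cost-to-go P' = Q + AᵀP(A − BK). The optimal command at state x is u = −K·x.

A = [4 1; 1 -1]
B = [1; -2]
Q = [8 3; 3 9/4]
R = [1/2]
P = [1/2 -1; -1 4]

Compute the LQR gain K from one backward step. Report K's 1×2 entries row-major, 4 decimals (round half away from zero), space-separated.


0.0476 0.5476

BᵀP = [2.5000 -9.0000]
S = R + BᵀPB = [1/2] + [20.5000] = [21.0000]
BᵀPA = [1.0000 11.5000]
K = S⁻¹·BᵀPA = [0.0476 0.5476]
A−BK = [3.9524 0.4524; 1.0952 0.0952]
AᵀP(A−BK) = [3.9524 0.4524; 0.4524 0.2024]
P' = Q + AᵀP(A−BK) = [11.9524 3.4524; 3.4524 2.4524]
tr(P') = 14.4048


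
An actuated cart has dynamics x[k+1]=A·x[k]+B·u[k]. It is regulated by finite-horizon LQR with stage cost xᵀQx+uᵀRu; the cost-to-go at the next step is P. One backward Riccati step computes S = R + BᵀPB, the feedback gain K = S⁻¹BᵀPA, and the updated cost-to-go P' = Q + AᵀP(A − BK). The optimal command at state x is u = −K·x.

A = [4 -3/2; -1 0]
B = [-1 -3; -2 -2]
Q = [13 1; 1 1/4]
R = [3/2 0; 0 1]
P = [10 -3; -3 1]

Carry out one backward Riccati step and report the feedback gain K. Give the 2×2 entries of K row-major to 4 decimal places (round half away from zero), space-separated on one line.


BᵀP = [-4.0000 1.0000; -24.0000 7.0000]
S = R + BᵀPB = [3/2 0; 0 1] + [2.0000 10.0000; 10.0000 58.0000] = [3.5000 10.0000; 10.0000 59.0000]
BᵀPA = [-17.0000 6.0000; -103.0000 36.0000]
K = S⁻¹·BᵀPA = [0.2535 -0.0563; -1.7887 0.6197]
A−BK = [-1.1127 0.3028; -4.0704 1.1268]
AᵀP(A−BK) = [5.0704 -1.6268; -1.6268 0.5282]
P' = Q + AᵀP(A−BK) = [18.0704 -0.6268; -0.6268 0.7782]
tr(P') = 18.8486

0.2535 -0.0563 -1.7887 0.6197


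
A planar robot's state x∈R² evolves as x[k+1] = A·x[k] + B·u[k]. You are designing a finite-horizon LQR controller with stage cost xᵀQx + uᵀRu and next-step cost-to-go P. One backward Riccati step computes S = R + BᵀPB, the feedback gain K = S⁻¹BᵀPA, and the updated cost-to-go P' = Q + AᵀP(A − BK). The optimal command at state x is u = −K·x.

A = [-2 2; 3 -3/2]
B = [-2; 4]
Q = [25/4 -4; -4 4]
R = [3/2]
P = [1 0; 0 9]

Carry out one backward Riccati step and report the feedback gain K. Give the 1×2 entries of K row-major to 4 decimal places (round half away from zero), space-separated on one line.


0.7492 -0.3880

BᵀP = [-2.0000 36.0000]
S = R + BᵀPB = [3/2] + [148.0000] = [149.5000]
BᵀPA = [112.0000 -58.0000]
K = S⁻¹·BᵀPA = [0.7492 -0.3880]
A−BK = [-0.5017 1.2241; 0.0033 0.0518]
AᵀP(A−BK) = [1.0936 -1.0485; -1.0485 1.7483]
P' = Q + AᵀP(A−BK) = [7.3436 -5.0485; -5.0485 5.7483]
tr(P') = 13.0920


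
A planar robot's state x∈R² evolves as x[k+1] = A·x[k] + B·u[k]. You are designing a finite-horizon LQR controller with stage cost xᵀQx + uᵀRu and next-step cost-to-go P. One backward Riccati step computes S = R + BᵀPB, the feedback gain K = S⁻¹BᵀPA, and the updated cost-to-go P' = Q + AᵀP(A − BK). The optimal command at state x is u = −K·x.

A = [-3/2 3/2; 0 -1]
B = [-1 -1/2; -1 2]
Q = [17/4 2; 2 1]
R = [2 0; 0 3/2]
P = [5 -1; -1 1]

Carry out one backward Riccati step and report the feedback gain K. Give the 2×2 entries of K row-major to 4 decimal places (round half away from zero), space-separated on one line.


0.8041 -0.7010 0.5876 -0.8969

BᵀP = [-4.0000 0.0000; -4.5000 2.5000]
S = R + BᵀPB = [2 0; 0 3/2] + [4.0000 2.0000; 2.0000 7.2500] = [6.0000 2.0000; 2.0000 8.7500]
BᵀPA = [6.0000 -6.0000; 6.7500 -9.2500]
K = S⁻¹·BᵀPA = [0.8041 -0.7010; 0.5876 -0.8969]
A−BK = [-0.4021 0.3505; -0.3711 0.0928]
AᵀP(A−BK) = [2.4588 -2.4897; -2.4897 2.7474]
P' = Q + AᵀP(A−BK) = [6.7088 -0.4897; -0.4897 3.7474]
tr(P') = 10.4562


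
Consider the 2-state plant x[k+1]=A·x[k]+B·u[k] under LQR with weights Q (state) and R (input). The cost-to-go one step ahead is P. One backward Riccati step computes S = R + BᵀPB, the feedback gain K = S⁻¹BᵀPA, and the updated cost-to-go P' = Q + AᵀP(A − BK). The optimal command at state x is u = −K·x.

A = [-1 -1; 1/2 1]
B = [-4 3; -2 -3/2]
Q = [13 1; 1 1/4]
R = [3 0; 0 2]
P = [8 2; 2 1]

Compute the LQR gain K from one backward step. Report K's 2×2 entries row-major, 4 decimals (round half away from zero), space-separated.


BᵀP = [-36.0000 -10.0000; 21.0000 4.5000]
S = R + BᵀPB = [3 0; 0 2] + [164.0000 -93.0000; -93.0000 56.2500] = [167.0000 -93.0000; -93.0000 58.2500]
BᵀPA = [31.0000 26.0000; -18.7500 -16.5000]
K = S⁻¹·BᵀPA = [0.0575 -0.0185; -0.2301 -0.3129]
A−BK = [-0.0797 -0.1356; 0.2698 0.4936]
AᵀP(A−BK) = [0.1534 0.2086; 0.2086 0.3198]
P' = Q + AᵀP(A−BK) = [13.1534 1.2086; 1.2086 0.5698]
tr(P') = 13.7232

0.0575 -0.0185 -0.2301 -0.3129


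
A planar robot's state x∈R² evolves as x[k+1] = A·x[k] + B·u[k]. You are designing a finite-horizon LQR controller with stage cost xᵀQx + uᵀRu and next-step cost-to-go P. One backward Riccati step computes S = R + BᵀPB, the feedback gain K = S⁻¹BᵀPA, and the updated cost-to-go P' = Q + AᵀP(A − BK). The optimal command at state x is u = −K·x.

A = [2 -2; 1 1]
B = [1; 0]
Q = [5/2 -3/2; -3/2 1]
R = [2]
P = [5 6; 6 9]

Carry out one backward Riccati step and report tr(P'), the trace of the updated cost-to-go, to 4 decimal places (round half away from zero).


22.6429

BᵀP = [5.0000 6.0000]
S = R + BᵀPB = [2] + [5.0000] = [7.0000]
BᵀPA = [16.0000 -4.0000]
K = S⁻¹·BᵀPA = [2.2857 -0.5714]
A−BK = [-0.2857 -1.4286; 1.0000 1.0000]
AᵀP(A−BK) = [16.4286 -1.8571; -1.8571 2.7143]
P' = Q + AᵀP(A−BK) = [18.9286 -3.3571; -3.3571 3.7143]
tr(P') = 22.6429


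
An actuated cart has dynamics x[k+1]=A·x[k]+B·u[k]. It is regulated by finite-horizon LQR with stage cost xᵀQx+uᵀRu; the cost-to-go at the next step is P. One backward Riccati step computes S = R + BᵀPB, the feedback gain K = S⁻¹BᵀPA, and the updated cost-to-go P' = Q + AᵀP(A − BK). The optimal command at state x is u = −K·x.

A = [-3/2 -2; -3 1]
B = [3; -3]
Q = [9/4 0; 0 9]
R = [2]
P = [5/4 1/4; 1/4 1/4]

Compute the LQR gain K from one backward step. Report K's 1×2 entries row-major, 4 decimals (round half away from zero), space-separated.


-0.4091 -0.5455

BᵀP = [3.0000 0.0000]
S = R + BᵀPB = [2] + [9.0000] = [11.0000]
BᵀPA = [-4.5000 -6.0000]
K = S⁻¹·BᵀPA = [-0.4091 -0.5455]
A−BK = [-0.2727 -0.3636; -4.2273 -0.6364]
AᵀP(A−BK) = [5.4716 1.6705; 1.6705 0.9773]
P' = Q + AᵀP(A−BK) = [7.7216 1.6705; 1.6705 9.9773]
tr(P') = 17.6989


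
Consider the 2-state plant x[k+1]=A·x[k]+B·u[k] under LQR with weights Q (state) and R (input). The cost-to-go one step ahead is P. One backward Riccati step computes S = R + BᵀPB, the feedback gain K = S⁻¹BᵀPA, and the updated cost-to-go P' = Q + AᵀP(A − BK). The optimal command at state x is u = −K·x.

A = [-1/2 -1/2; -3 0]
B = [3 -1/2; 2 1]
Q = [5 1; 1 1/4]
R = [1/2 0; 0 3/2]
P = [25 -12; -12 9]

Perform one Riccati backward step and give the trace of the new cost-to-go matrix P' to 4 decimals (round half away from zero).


10.7099

BᵀP = [51.0000 -18.0000; -24.5000 15.0000]
S = R + BᵀPB = [1/2 0; 0 3/2] + [117.0000 -43.5000; -43.5000 27.2500] = [117.5000 -43.5000; -43.5000 28.7500]
BᵀPA = [28.5000 -25.5000; -32.7500 12.2500]
K = S⁻¹·BᵀPA = [-0.4073 -0.1348; -1.7554 0.2222]
A−BK = [-0.1557 0.0154; -0.4299 0.0474]
AᵀP(A−BK) = [5.3682 -0.6328; -0.6328 0.0917]
P' = Q + AᵀP(A−BK) = [10.3682 0.3672; 0.3672 0.3417]
tr(P') = 10.7099
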